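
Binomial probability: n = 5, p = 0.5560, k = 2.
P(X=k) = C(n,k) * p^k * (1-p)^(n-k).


C(5,2) = 10
p^2 = 0.309136
(1-p)^3 = 0.087528
P = 10 * 0.309136 * 0.087528 = 0.2706

P(X=2) = 0.2706


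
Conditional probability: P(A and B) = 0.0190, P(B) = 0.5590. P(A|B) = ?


P(A|B) = 0.0190/0.5590 = 0.0340

P(A|B) = 0.0340


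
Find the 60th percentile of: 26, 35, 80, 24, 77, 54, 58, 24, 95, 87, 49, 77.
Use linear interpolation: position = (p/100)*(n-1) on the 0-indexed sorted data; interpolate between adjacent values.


Sorted: 24, 24, 26, 35, 49, 54, 58, 77, 77, 80, 87, 95
n = 12
Index = 60/100 * 11 = 6.6000
Lower = data[6] = 58, Upper = data[7] = 77
P60 = 58 + 0.6000*(19) = 69.4000

P60 = 69.4000


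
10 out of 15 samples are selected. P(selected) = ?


P = 10/15 = 0.6667

P = 0.6667


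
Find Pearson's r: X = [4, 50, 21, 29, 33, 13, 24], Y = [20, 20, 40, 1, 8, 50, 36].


Mean X = 24.8571, Mean Y = 25.0000
SD X = 13.663597, SD Y = 16.414279
Cov = -89.000000
r = -89.000000/(13.663597*16.414279) = -0.3968

r = -0.3968


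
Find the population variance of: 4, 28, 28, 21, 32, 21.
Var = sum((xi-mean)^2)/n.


Mean = 22.3333
Squared deviations: 336.1111, 32.1111, 32.1111, 1.7778, 93.4444, 1.7778
Sum = 497.3333
Variance = 497.3333/6 = 82.8889

Variance = 82.8889


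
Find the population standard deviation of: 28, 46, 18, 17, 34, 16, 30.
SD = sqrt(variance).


Mean = 27.0000
Variance = 103.1429
SD = sqrt(103.1429) = 10.1559

SD = 10.1559


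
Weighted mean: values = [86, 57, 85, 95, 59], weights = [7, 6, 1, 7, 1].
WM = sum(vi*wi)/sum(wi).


Numerator = 86*7 + 57*6 + 85*1 + 95*7 + 59*1 = 1753
Denominator = 7 + 6 + 1 + 7 + 1 = 22
WM = 1753/22 = 79.6818

WM = 79.6818


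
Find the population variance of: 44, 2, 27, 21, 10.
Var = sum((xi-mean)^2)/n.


Mean = 20.8000
Squared deviations: 538.2400, 353.4400, 38.4400, 0.0400, 116.6400
Sum = 1046.8000
Variance = 1046.8000/5 = 209.3600

Variance = 209.3600


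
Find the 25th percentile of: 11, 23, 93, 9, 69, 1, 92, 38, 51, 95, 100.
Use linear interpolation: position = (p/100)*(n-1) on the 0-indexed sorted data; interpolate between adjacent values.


Sorted: 1, 9, 11, 23, 38, 51, 69, 92, 93, 95, 100
n = 11
Index = 25/100 * 10 = 2.5000
Lower = data[2] = 11, Upper = data[3] = 23
P25 = 11 + 0.5000*(12) = 17.0000

P25 = 17.0000


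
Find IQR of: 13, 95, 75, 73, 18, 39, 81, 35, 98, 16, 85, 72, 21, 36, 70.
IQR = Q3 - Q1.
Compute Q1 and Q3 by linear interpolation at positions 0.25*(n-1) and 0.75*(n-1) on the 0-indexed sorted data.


Sorted: 13, 16, 18, 21, 35, 36, 39, 70, 72, 73, 75, 81, 85, 95, 98
Q1 (25th %ile) = 28.0000
Q3 (75th %ile) = 78.0000
IQR = 78.0000 - 28.0000 = 50.0000

IQR = 50.0000


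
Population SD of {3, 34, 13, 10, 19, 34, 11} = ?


Mean = 17.7143
Variance = 125.0612
SD = sqrt(125.0612) = 11.1831

SD = 11.1831


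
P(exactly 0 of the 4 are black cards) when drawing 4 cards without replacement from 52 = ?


Hypergeometric: P(X=0) = C(26,0)·C(26,4) / C(52,4)
= 1 × 14950 / 270725
= 14950/270725 = 0.0552

P = 0.0552


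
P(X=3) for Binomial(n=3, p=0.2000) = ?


C(3,3) = 1
p^3 = 0.008000
(1-p)^0 = 1.000000
P = 1 * 0.008000 * 1.000000 = 0.0080

P(X=3) = 0.0080


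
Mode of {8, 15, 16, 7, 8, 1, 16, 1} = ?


Frequencies: 1:2, 7:1, 8:2, 15:1, 16:2
Max frequency = 2
Mode = 1, 8, 16

Mode = 1, 8, 16


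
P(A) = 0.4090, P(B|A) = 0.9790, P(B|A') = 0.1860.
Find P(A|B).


P(B) = P(B|A)*P(A) + P(B|A')*P(A')
= 0.9790*0.4090 + 0.1860*0.5910
= 0.400411 + 0.109926 = 0.510337
P(A|B) = 0.400411/0.510337 = 0.7846

P(A|B) = 0.7846


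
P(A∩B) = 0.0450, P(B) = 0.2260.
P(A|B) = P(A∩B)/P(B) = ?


P(A|B) = 0.0450/0.2260 = 0.1991

P(A|B) = 0.1991


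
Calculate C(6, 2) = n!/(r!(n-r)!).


C(6,2) = 6!/(2! × 4!)
= 720/(2 × 24)
= 15

C(6,2) = 15


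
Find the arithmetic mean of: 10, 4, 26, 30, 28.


Sum = 10 + 4 + 26 + 30 + 28 = 98
n = 5
Mean = 98/5 = 19.6000

Mean = 19.6000


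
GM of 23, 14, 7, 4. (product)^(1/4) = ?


Product = 23 × 14 × 7 × 4 = 9016
GM = 9016^(1/4) = 9.7444

GM = 9.7444


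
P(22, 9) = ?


P(22,9) = 22!/13!
= 1124000727777607680000/6227020800
= 180503769600

P(22,9) = 180503769600


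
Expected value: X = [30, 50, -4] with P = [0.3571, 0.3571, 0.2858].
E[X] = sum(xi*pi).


E[X] = 30*0.3571 + 50*0.3571 - 4*0.2858
= 10.7130 + 17.8550 - 1.1432
= 27.4248

E[X] = 27.4248


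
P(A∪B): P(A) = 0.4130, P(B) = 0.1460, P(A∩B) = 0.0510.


P(A∪B) = 0.4130 + 0.1460 - 0.0510
= 0.5590 - 0.0510
= 0.5080

P(A∪B) = 0.5080


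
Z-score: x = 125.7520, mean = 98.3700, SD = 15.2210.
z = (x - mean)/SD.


z = (125.7520 - 98.3700)/15.2210
= 27.3820/15.2210
= 1.7990

z = 1.7990


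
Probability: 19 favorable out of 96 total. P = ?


P = 19/96 = 0.1979

P = 0.1979


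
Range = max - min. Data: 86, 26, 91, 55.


Max = 91, Min = 26
Range = 91 - 26 = 65

Range = 65


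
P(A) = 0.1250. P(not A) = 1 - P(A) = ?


P(not A) = 1 - 0.1250 = 0.8750

P(not A) = 0.8750


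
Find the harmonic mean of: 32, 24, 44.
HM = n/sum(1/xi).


Sum of reciprocals = 1/32 + 1/24 + 1/44 = 0.095644
HM = 3/0.095644 = 31.3663

HM = 31.3663


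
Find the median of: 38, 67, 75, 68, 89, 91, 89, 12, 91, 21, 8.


Sorted: 8, 12, 21, 38, 67, 68, 75, 89, 89, 91, 91
n = 11 (odd)
Middle value = 68

Median = 68


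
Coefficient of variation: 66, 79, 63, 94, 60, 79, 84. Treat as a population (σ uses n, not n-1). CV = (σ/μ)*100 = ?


Mean = 75.0000
SD = 11.4891
CV = (11.4891/75.0000)*100 = 15.3188%

CV = 15.3188%


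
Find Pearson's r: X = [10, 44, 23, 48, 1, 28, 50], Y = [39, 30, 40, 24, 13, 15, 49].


Mean X = 29.1429, Mean Y = 30.0000
SD X = 17.763756, SD Y = 12.489996
Cov = 77.857143
r = 77.857143/(17.763756*12.489996) = 0.3509

r = 0.3509


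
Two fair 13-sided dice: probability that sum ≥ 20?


Total outcomes = 13×13 = 169
Favorable (sum ≥ 20): 28
P = 28/169 = 0.1657

P = 0.1657


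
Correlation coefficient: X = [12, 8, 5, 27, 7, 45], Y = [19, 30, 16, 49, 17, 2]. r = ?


Mean X = 17.3333, Mean Y = 22.1667
SD X = 14.337209, SD Y = 14.507661
Cov = -37.555556
r = -37.555556/(14.337209*14.507661) = -0.1806

r = -0.1806


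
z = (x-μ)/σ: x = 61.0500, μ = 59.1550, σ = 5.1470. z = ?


z = (61.0500 - 59.1550)/5.1470
= 1.8950/5.1470
= 0.3682

z = 0.3682


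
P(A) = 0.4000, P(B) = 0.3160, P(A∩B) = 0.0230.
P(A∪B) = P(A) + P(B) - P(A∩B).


P(A∪B) = 0.4000 + 0.3160 - 0.0230
= 0.7160 - 0.0230
= 0.6930

P(A∪B) = 0.6930


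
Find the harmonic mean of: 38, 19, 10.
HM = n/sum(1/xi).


Sum of reciprocals = 1/38 + 1/19 + 1/10 = 0.178947
HM = 3/0.178947 = 16.7647

HM = 16.7647


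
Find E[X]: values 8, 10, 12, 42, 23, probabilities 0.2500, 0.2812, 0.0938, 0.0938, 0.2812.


E[X] = 8*0.2500 + 10*0.2812 + 12*0.0938 + 42*0.0938 + 23*0.2812
= 2.0000 + 2.8120 + 1.1256 + 3.9396 + 6.4676
= 16.3448

E[X] = 16.3448


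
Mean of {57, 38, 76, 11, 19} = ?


Sum = 57 + 38 + 76 + 11 + 19 = 201
n = 5
Mean = 201/5 = 40.2000

Mean = 40.2000


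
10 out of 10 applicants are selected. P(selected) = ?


P = 10/10 = 1.0000

P = 1.0000


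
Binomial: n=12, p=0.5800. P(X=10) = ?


C(12,10) = 66
p^10 = 0.004308
(1-p)^2 = 0.176400
P = 66 * 0.004308 * 0.176400 = 0.0502

P(X=10) = 0.0502


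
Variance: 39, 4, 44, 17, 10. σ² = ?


Mean = 22.8000
Squared deviations: 262.4400, 353.4400, 449.4400, 33.6400, 163.8400
Sum = 1262.8000
Variance = 1262.8000/5 = 252.5600

Variance = 252.5600


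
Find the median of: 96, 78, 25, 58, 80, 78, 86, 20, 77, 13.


Sorted: 13, 20, 25, 58, 77, 78, 78, 80, 86, 96
n = 10 (even)
Middle values: 77 and 78
Median = (77+78)/2 = 77.5000

Median = 77.5000


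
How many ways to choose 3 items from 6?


C(6,3) = 6!/(3! × 3!)
= 720/(6 × 6)
= 20

C(6,3) = 20


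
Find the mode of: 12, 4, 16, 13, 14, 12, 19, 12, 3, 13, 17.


Frequencies: 3:1, 4:1, 12:3, 13:2, 14:1, 16:1, 17:1, 19:1
Max frequency = 3
Mode = 12

Mode = 12


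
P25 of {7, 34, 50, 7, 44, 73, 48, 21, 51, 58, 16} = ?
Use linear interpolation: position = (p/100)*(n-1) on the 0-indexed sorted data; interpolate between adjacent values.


Sorted: 7, 7, 16, 21, 34, 44, 48, 50, 51, 58, 73
n = 11
Index = 25/100 * 10 = 2.5000
Lower = data[2] = 16, Upper = data[3] = 21
P25 = 16 + 0.5000*(5) = 18.5000

P25 = 18.5000


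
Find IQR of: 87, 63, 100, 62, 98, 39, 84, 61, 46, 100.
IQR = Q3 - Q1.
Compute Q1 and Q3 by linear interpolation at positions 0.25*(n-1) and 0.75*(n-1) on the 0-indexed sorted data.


Sorted: 39, 46, 61, 62, 63, 84, 87, 98, 100, 100
Q1 (25th %ile) = 61.2500
Q3 (75th %ile) = 95.2500
IQR = 95.2500 - 61.2500 = 34.0000

IQR = 34.0000


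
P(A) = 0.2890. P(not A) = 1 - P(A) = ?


P(not A) = 1 - 0.2890 = 0.7110

P(not A) = 0.7110


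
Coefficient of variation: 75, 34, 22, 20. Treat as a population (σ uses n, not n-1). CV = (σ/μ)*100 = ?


Mean = 37.7500
SD = 22.1628
CV = (22.1628/37.7500)*100 = 58.7093%

CV = 58.7093%


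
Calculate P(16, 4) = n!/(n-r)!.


P(16,4) = 16!/12!
= 20922789888000/479001600
= 43680

P(16,4) = 43680


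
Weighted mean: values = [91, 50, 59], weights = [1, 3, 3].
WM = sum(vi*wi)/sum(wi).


Numerator = 91*1 + 50*3 + 59*3 = 418
Denominator = 1 + 3 + 3 = 7
WM = 418/7 = 59.7143

WM = 59.7143


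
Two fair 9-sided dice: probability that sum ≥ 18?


Total outcomes = 9×9 = 81
Favorable (sum ≥ 18): 1
P = 1/81 = 0.0123

P = 0.0123


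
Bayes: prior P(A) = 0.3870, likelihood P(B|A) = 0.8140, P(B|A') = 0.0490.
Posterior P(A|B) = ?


P(B) = P(B|A)*P(A) + P(B|A')*P(A')
= 0.8140*0.3870 + 0.0490*0.6130
= 0.315018 + 0.030037 = 0.345055
P(A|B) = 0.315018/0.345055 = 0.9130

P(A|B) = 0.9130


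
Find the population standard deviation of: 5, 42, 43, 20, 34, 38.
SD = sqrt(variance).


Mean = 30.3333
Variance = 186.2222
SD = sqrt(186.2222) = 13.6463

SD = 13.6463


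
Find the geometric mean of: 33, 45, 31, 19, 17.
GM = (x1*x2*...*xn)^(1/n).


Product = 33 × 45 × 31 × 19 × 17 = 14869305
GM = 14869305^(1/5) = 27.1931

GM = 27.1931


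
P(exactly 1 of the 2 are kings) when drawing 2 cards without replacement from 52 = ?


Hypergeometric: P(X=1) = C(4,1)·C(48,1) / C(52,2)
= 4 × 48 / 1326
= 192/1326 = 0.1448

P = 0.1448


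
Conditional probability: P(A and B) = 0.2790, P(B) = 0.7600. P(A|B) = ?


P(A|B) = 0.2790/0.7600 = 0.3671

P(A|B) = 0.3671


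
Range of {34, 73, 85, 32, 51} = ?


Max = 85, Min = 32
Range = 85 - 32 = 53

Range = 53


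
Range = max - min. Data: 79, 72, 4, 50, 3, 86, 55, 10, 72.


Max = 86, Min = 3
Range = 86 - 3 = 83

Range = 83


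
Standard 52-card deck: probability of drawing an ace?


4 aces in 52 cards
P = 4/52 = 0.0769

P = 0.0769


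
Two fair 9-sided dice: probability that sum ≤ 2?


Total outcomes = 9×9 = 81
Favorable (sum ≤ 2): 1
P = 1/81 = 0.0123

P = 0.0123


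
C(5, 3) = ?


C(5,3) = 5!/(3! × 2!)
= 120/(6 × 2)
= 10

C(5,3) = 10


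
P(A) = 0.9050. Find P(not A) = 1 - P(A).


P(not A) = 1 - 0.9050 = 0.0950

P(not A) = 0.0950


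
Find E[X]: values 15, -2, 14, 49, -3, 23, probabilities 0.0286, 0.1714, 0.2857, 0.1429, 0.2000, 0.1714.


E[X] = 15*0.0286 - 2*0.1714 + 14*0.2857 + 49*0.1429 - 3*0.2000 + 23*0.1714
= 0.4290 - 0.3428 + 3.9998 + 7.0021 - 0.6000 + 3.9422
= 14.4303

E[X] = 14.4303


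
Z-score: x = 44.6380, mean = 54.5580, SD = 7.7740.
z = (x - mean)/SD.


z = (44.6380 - 54.5580)/7.7740
= -9.9200/7.7740
= -1.2760

z = -1.2760


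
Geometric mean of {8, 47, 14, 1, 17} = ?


Product = 8 × 47 × 14 × 1 × 17 = 89488
GM = 89488^(1/5) = 9.7803

GM = 9.7803


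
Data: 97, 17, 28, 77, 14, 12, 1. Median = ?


Sorted: 1, 12, 14, 17, 28, 77, 97
n = 7 (odd)
Middle value = 17

Median = 17


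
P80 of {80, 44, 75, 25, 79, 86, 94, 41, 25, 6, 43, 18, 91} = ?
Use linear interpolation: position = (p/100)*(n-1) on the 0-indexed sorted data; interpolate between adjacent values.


Sorted: 6, 18, 25, 25, 41, 43, 44, 75, 79, 80, 86, 91, 94
n = 13
Index = 80/100 * 12 = 9.6000
Lower = data[9] = 80, Upper = data[10] = 86
P80 = 80 + 0.6000*(6) = 83.6000

P80 = 83.6000


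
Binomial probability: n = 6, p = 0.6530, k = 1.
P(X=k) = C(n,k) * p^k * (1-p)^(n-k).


C(6,1) = 6
p^1 = 0.653000
(1-p)^5 = 0.005031
P = 6 * 0.653000 * 0.005031 = 0.0197

P(X=1) = 0.0197


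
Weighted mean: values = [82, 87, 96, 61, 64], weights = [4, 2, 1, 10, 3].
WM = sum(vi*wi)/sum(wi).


Numerator = 82*4 + 87*2 + 96*1 + 61*10 + 64*3 = 1400
Denominator = 4 + 2 + 1 + 10 + 3 = 20
WM = 1400/20 = 70.0000

WM = 70.0000


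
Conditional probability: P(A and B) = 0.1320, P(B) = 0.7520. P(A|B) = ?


P(A|B) = 0.1320/0.7520 = 0.1755

P(A|B) = 0.1755


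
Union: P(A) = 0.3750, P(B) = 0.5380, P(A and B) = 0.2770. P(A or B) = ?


P(A∪B) = 0.3750 + 0.5380 - 0.2770
= 0.9130 - 0.2770
= 0.6360

P(A∪B) = 0.6360


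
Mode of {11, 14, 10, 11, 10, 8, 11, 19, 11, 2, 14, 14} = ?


Frequencies: 2:1, 8:1, 10:2, 11:4, 14:3, 19:1
Max frequency = 4
Mode = 11

Mode = 11


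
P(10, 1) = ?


P(10,1) = 10!/9!
= 3628800/362880
= 10

P(10,1) = 10


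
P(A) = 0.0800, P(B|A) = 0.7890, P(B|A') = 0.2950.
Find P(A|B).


P(B) = P(B|A)*P(A) + P(B|A')*P(A')
= 0.7890*0.0800 + 0.2950*0.9200
= 0.063120 + 0.271400 = 0.334520
P(A|B) = 0.063120/0.334520 = 0.1887

P(A|B) = 0.1887


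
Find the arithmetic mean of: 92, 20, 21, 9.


Sum = 92 + 20 + 21 + 9 = 142
n = 4
Mean = 142/4 = 35.5000

Mean = 35.5000


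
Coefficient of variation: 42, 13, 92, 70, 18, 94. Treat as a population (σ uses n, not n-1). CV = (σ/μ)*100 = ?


Mean = 54.8333
SD = 32.7028
CV = (32.7028/54.8333)*100 = 59.6403%

CV = 59.6403%


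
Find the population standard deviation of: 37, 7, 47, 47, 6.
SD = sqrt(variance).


Mean = 28.8000
Variance = 344.9600
SD = sqrt(344.9600) = 18.5731

SD = 18.5731


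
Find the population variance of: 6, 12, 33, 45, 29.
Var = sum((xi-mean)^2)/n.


Mean = 25.0000
Squared deviations: 361.0000, 169.0000, 64.0000, 400.0000, 16.0000
Sum = 1010.0000
Variance = 1010.0000/5 = 202.0000

Variance = 202.0000


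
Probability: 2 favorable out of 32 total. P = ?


P = 2/32 = 0.0625

P = 0.0625


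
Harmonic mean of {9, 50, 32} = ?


Sum of reciprocals = 1/9 + 1/50 + 1/32 = 0.162361
HM = 3/0.162361 = 18.4773

HM = 18.4773


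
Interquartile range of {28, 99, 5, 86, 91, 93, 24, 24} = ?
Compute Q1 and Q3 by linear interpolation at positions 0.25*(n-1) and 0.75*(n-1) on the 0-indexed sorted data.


Sorted: 5, 24, 24, 28, 86, 91, 93, 99
Q1 (25th %ile) = 24.0000
Q3 (75th %ile) = 91.5000
IQR = 91.5000 - 24.0000 = 67.5000

IQR = 67.5000


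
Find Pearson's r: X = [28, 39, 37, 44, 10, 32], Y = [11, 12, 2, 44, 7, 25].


Mean X = 31.6667, Mean Y = 16.8333
SD X = 10.934146, SD Y = 14.016855
Cov = 76.277778
r = 76.277778/(10.934146*14.016855) = 0.4977

r = 0.4977


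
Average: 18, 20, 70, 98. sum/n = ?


Sum = 18 + 20 + 70 + 98 = 206
n = 4
Mean = 206/4 = 51.5000

Mean = 51.5000


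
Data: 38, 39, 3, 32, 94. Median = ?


Sorted: 3, 32, 38, 39, 94
n = 5 (odd)
Middle value = 38

Median = 38


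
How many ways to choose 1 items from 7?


C(7,1) = 7!/(1! × 6!)
= 5040/(1 × 720)
= 7

C(7,1) = 7


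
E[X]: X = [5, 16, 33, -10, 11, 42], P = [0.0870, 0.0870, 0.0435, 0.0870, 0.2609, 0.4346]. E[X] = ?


E[X] = 5*0.0870 + 16*0.0870 + 33*0.0435 - 10*0.0870 + 11*0.2609 + 42*0.4346
= 0.4350 + 1.3920 + 1.4355 - 0.8700 + 2.8699 + 18.2532
= 23.5156

E[X] = 23.5156


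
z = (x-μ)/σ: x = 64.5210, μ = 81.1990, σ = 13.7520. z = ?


z = (64.5210 - 81.1990)/13.7520
= -16.6780/13.7520
= -1.2128

z = -1.2128


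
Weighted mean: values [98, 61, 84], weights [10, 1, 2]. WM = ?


Numerator = 98*10 + 61*1 + 84*2 = 1209
Denominator = 10 + 1 + 2 = 13
WM = 1209/13 = 93.0000

WM = 93.0000


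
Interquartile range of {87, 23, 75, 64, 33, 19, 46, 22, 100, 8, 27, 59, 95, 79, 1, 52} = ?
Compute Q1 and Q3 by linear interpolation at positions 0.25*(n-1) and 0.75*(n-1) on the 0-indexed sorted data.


Sorted: 1, 8, 19, 22, 23, 27, 33, 46, 52, 59, 64, 75, 79, 87, 95, 100
Q1 (25th %ile) = 22.7500
Q3 (75th %ile) = 76.0000
IQR = 76.0000 - 22.7500 = 53.2500

IQR = 53.2500


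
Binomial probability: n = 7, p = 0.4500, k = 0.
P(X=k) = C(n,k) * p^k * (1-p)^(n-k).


C(7,0) = 1
p^0 = 1.000000
(1-p)^7 = 0.015224
P = 1 * 1.000000 * 0.015224 = 0.0152

P(X=0) = 0.0152


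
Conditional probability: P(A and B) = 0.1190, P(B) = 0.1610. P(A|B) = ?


P(A|B) = 0.1190/0.1610 = 0.7391

P(A|B) = 0.7391


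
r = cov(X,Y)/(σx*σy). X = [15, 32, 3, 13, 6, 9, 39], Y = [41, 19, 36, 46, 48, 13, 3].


Mean X = 16.7143, Mean Y = 29.4286
SD X = 12.589273, SD Y = 16.360729
Cov = -141.734694
r = -141.734694/(12.589273*16.360729) = -0.6881

r = -0.6881


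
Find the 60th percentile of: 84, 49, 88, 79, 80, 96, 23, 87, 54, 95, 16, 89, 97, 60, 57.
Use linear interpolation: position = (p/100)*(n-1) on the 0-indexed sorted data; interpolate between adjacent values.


Sorted: 16, 23, 49, 54, 57, 60, 79, 80, 84, 87, 88, 89, 95, 96, 97
n = 15
Index = 60/100 * 14 = 8.4000
Lower = data[8] = 84, Upper = data[9] = 87
P60 = 84 + 0.4000*(3) = 85.2000

P60 = 85.2000


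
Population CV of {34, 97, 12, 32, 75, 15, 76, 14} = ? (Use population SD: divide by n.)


Mean = 44.3750
SD = 31.2287
CV = (31.2287/44.3750)*100 = 70.3746%

CV = 70.3746%


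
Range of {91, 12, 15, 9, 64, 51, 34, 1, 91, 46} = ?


Max = 91, Min = 1
Range = 91 - 1 = 90

Range = 90


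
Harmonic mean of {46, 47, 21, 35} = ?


Sum of reciprocals = 1/46 + 1/47 + 1/21 + 1/35 = 0.119206
HM = 4/0.119206 = 33.5553

HM = 33.5553


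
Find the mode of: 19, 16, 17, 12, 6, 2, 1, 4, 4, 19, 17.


Frequencies: 1:1, 2:1, 4:2, 6:1, 12:1, 16:1, 17:2, 19:2
Max frequency = 2
Mode = 4, 17, 19

Mode = 4, 17, 19


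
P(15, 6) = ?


P(15,6) = 15!/9!
= 1307674368000/362880
= 3603600

P(15,6) = 3603600


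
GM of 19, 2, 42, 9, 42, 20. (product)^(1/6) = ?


Product = 19 × 2 × 42 × 9 × 42 × 20 = 12065760
GM = 12065760^(1/6) = 15.1446

GM = 15.1446


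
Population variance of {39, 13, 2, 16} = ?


Mean = 17.5000
Squared deviations: 462.2500, 20.2500, 240.2500, 2.2500
Sum = 725.0000
Variance = 725.0000/4 = 181.2500

Variance = 181.2500


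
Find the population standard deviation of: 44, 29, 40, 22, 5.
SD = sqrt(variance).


Mean = 28.0000
Variance = 193.2000
SD = sqrt(193.2000) = 13.8996

SD = 13.8996


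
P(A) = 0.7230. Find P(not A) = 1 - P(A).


P(not A) = 1 - 0.7230 = 0.2770

P(not A) = 0.2770


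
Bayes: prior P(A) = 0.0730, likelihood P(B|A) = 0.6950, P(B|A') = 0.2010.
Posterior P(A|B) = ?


P(B) = P(B|A)*P(A) + P(B|A')*P(A')
= 0.6950*0.0730 + 0.2010*0.9270
= 0.050735 + 0.186327 = 0.237062
P(A|B) = 0.050735/0.237062 = 0.2140

P(A|B) = 0.2140


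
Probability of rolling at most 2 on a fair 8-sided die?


Favorable outcomes (roll ≤ 2): 2
Total outcomes = 8
P = 2/8 = 0.2500

P = 0.2500


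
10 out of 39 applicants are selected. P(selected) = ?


P = 10/39 = 0.2564

P = 0.2564


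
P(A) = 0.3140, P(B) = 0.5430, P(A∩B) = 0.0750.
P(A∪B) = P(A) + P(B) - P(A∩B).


P(A∪B) = 0.3140 + 0.5430 - 0.0750
= 0.8570 - 0.0750
= 0.7820

P(A∪B) = 0.7820


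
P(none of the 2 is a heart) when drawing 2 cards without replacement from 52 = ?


P(no hearts) = (39/52) × (38/51)
= 0.5588

P = 0.5588


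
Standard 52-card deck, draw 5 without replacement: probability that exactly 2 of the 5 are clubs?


Hypergeometric: P(X=2) = C(13,2)·C(39,3) / C(52,5)
= 78 × 9139 / 2598960
= 712842/2598960 = 0.2743

P = 0.2743


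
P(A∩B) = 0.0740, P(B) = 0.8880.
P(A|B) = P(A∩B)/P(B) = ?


P(A|B) = 0.0740/0.8880 = 0.0833

P(A|B) = 0.0833


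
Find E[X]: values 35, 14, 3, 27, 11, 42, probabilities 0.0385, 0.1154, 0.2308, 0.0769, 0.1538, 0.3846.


E[X] = 35*0.0385 + 14*0.1154 + 3*0.2308 + 27*0.0769 + 11*0.1538 + 42*0.3846
= 1.3475 + 1.6156 + 0.6924 + 2.0763 + 1.6918 + 16.1532
= 23.5768

E[X] = 23.5768


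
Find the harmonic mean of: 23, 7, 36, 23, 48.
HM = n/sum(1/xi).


Sum of reciprocals = 1/23 + 1/7 + 1/36 + 1/23 + 1/48 = 0.278425
HM = 5/0.278425 = 17.9582

HM = 17.9582


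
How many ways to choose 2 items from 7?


C(7,2) = 7!/(2! × 5!)
= 5040/(2 × 120)
= 21

C(7,2) = 21


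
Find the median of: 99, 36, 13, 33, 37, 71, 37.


Sorted: 13, 33, 36, 37, 37, 71, 99
n = 7 (odd)
Middle value = 37

Median = 37


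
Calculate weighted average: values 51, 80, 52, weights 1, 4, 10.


Numerator = 51*1 + 80*4 + 52*10 = 891
Denominator = 1 + 4 + 10 = 15
WM = 891/15 = 59.4000

WM = 59.4000


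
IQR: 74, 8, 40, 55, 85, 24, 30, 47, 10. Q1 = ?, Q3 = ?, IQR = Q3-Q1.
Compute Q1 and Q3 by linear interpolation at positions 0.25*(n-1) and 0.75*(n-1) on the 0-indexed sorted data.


Sorted: 8, 10, 24, 30, 40, 47, 55, 74, 85
Q1 (25th %ile) = 24.0000
Q3 (75th %ile) = 55.0000
IQR = 55.0000 - 24.0000 = 31.0000

IQR = 31.0000


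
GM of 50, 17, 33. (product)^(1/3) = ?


Product = 50 × 17 × 33 = 28050
GM = 28050^(1/3) = 30.3840

GM = 30.3840


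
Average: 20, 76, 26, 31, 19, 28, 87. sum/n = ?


Sum = 20 + 76 + 26 + 31 + 19 + 28 + 87 = 287
n = 7
Mean = 287/7 = 41.0000

Mean = 41.0000


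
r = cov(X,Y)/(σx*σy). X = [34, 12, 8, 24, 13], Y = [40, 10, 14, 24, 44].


Mean X = 18.2000, Mean Y = 26.4000
SD X = 9.516302, SD Y = 13.588230
Cov = 67.520000
r = 67.520000/(9.516302*13.588230) = 0.5222

r = 0.5222


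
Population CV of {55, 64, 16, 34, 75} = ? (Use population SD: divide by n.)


Mean = 48.8000
SD = 21.2170
CV = (21.2170/48.8000)*100 = 43.4774%

CV = 43.4774%


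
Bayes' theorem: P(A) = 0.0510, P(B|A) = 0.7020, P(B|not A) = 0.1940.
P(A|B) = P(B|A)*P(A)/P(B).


P(B) = P(B|A)*P(A) + P(B|A')*P(A')
= 0.7020*0.0510 + 0.1940*0.9490
= 0.035802 + 0.184106 = 0.219908
P(A|B) = 0.035802/0.219908 = 0.1628

P(A|B) = 0.1628


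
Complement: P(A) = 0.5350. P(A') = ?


P(not A) = 1 - 0.5350 = 0.4650

P(not A) = 0.4650


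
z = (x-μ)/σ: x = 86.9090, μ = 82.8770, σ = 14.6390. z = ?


z = (86.9090 - 82.8770)/14.6390
= 4.0320/14.6390
= 0.2754

z = 0.2754


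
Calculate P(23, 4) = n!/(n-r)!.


P(23,4) = 23!/19!
= 25852016738884976640000/121645100408832000
= 212520

P(23,4) = 212520


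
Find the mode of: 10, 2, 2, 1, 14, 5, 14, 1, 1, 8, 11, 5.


Frequencies: 1:3, 2:2, 5:2, 8:1, 10:1, 11:1, 14:2
Max frequency = 3
Mode = 1

Mode = 1


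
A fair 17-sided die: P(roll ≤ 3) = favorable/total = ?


Favorable outcomes (roll ≤ 3): 3
Total outcomes = 17
P = 3/17 = 0.1765

P = 0.1765


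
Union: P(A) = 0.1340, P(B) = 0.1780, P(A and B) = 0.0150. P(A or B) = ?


P(A∪B) = 0.1340 + 0.1780 - 0.0150
= 0.3120 - 0.0150
= 0.2970

P(A∪B) = 0.2970


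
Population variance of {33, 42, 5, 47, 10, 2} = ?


Mean = 23.1667
Squared deviations: 96.6944, 354.6944, 330.0278, 568.0278, 173.3611, 448.0278
Sum = 1970.8333
Variance = 1970.8333/6 = 328.4722

Variance = 328.4722


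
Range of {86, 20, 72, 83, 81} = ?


Max = 86, Min = 20
Range = 86 - 20 = 66

Range = 66


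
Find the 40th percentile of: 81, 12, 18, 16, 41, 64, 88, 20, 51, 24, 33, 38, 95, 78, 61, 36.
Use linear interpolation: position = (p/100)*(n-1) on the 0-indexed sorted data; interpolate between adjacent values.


Sorted: 12, 16, 18, 20, 24, 33, 36, 38, 41, 51, 61, 64, 78, 81, 88, 95
n = 16
Index = 40/100 * 15 = 6.0000
Lower = data[6] = 36, Upper = data[7] = 38
P40 = 36 + 0*(2) = 36.0000

P40 = 36.0000


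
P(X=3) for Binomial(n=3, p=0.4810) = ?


C(3,3) = 1
p^3 = 0.111285
(1-p)^0 = 1.000000
P = 1 * 0.111285 * 1.000000 = 0.1113

P(X=3) = 0.1113


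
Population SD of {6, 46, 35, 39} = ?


Mean = 31.5000
Variance = 232.2500
SD = sqrt(232.2500) = 15.2398

SD = 15.2398


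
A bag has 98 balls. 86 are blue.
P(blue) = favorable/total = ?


P = 86/98 = 0.8776

P = 0.8776


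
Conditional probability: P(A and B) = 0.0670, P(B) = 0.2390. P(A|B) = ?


P(A|B) = 0.0670/0.2390 = 0.2803

P(A|B) = 0.2803


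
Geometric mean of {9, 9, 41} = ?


Product = 9 × 9 × 41 = 3321
GM = 3321^(1/3) = 14.9196

GM = 14.9196


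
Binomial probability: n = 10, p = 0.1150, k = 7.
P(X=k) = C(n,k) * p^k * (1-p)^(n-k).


C(10,7) = 120
p^7 = 2.660020e-07
(1-p)^3 = 0.693154
P = 120 * 2.660020e-07 * 0.693154 = 2.2126e-05

P(X=7) = 2.2126e-05


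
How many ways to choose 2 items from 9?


C(9,2) = 9!/(2! × 7!)
= 362880/(2 × 5040)
= 36

C(9,2) = 36


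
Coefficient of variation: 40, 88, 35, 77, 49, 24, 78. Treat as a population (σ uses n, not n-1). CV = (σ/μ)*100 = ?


Mean = 55.8571
SD = 23.0492
CV = (23.0492/55.8571)*100 = 41.2645%

CV = 41.2645%


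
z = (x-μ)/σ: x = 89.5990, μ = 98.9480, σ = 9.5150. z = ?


z = (89.5990 - 98.9480)/9.5150
= -9.3490/9.5150
= -0.9826

z = -0.9826


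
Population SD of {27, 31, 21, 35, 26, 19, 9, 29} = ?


Mean = 24.6250
Variance = 57.9844
SD = sqrt(57.9844) = 7.6147

SD = 7.6147


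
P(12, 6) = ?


P(12,6) = 12!/6!
= 479001600/720
= 665280

P(12,6) = 665280


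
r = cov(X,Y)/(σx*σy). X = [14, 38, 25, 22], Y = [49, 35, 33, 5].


Mean X = 24.7500, Mean Y = 30.5000
SD X = 8.642193, SD Y = 15.960890
Cov = -17.125000
r = -17.125000/(8.642193*15.960890) = -0.1242

r = -0.1242


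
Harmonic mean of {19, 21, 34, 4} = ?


Sum of reciprocals = 1/19 + 1/21 + 1/34 + 1/4 = 0.379662
HM = 4/0.379662 = 10.5357

HM = 10.5357


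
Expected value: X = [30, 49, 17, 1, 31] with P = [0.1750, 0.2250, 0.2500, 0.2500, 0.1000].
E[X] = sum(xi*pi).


E[X] = 30*0.1750 + 49*0.2250 + 17*0.2500 + 1*0.2500 + 31*0.1000
= 5.2500 + 11.0250 + 4.2500 + 0.2500 + 3.1000
= 23.8750

E[X] = 23.8750


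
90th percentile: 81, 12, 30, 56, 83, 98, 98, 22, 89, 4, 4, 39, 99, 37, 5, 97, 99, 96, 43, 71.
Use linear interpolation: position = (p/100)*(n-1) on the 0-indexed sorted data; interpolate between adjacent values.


Sorted: 4, 4, 5, 12, 22, 30, 37, 39, 43, 56, 71, 81, 83, 89, 96, 97, 98, 98, 99, 99
n = 20
Index = 90/100 * 19 = 17.1000
Lower = data[17] = 98, Upper = data[18] = 99
P90 = 98 + 0.1000*(1) = 98.1000

P90 = 98.1000


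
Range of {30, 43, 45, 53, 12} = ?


Max = 53, Min = 12
Range = 53 - 12 = 41

Range = 41


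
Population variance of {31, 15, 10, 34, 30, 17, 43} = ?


Mean = 25.7143
Squared deviations: 27.9388, 114.7959, 246.9388, 68.6531, 18.3673, 75.9388, 298.7959
Sum = 851.4286
Variance = 851.4286/7 = 121.6327

Variance = 121.6327


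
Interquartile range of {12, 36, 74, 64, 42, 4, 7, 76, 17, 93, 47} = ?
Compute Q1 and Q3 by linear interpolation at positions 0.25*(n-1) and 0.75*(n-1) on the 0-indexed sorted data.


Sorted: 4, 7, 12, 17, 36, 42, 47, 64, 74, 76, 93
Q1 (25th %ile) = 14.5000
Q3 (75th %ile) = 69.0000
IQR = 69.0000 - 14.5000 = 54.5000

IQR = 54.5000


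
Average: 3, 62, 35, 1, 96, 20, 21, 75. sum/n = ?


Sum = 3 + 62 + 35 + 1 + 96 + 20 + 21 + 75 = 313
n = 8
Mean = 313/8 = 39.1250

Mean = 39.1250


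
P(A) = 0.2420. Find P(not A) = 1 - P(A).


P(not A) = 1 - 0.2420 = 0.7580

P(not A) = 0.7580


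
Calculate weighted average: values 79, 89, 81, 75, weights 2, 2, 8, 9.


Numerator = 79*2 + 89*2 + 81*8 + 75*9 = 1659
Denominator = 2 + 2 + 8 + 9 = 21
WM = 1659/21 = 79.0000

WM = 79.0000


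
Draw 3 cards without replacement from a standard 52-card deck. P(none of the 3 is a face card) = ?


P(no face cards) = (40/52) × (39/51) × (38/50)
= 0.4471

P = 0.4471


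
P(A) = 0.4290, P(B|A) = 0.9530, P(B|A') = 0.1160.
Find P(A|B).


P(B) = P(B|A)*P(A) + P(B|A')*P(A')
= 0.9530*0.4290 + 0.1160*0.5710
= 0.408837 + 0.066236 = 0.475073
P(A|B) = 0.408837/0.475073 = 0.8606

P(A|B) = 0.8606


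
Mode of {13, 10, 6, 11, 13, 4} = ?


Frequencies: 4:1, 6:1, 10:1, 11:1, 13:2
Max frequency = 2
Mode = 13

Mode = 13


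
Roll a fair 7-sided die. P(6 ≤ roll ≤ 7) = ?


Favorable outcomes (6 ≤ roll ≤ 7): 2
Total outcomes = 7
P = 2/7 = 0.2857

P = 0.2857


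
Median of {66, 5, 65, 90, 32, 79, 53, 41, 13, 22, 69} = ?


Sorted: 5, 13, 22, 32, 41, 53, 65, 66, 69, 79, 90
n = 11 (odd)
Middle value = 53

Median = 53


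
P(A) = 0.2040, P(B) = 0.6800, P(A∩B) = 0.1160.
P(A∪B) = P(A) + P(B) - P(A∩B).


P(A∪B) = 0.2040 + 0.6800 - 0.1160
= 0.8840 - 0.1160
= 0.7680

P(A∪B) = 0.7680


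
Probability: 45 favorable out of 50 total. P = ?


P = 45/50 = 0.9000

P = 0.9000


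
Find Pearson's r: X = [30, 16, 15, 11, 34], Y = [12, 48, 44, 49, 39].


Mean X = 21.2000, Mean Y = 38.4000
SD X = 9.064215, SD Y = 13.661625
Cov = -83.480000
r = -83.480000/(9.064215*13.661625) = -0.6741

r = -0.6741


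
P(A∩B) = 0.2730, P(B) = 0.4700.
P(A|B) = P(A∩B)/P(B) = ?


P(A|B) = 0.2730/0.4700 = 0.5809

P(A|B) = 0.5809


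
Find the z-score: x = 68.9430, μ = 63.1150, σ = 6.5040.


z = (68.9430 - 63.1150)/6.5040
= 5.8280/6.5040
= 0.8961

z = 0.8961


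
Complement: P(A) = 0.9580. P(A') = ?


P(not A) = 1 - 0.9580 = 0.0420

P(not A) = 0.0420


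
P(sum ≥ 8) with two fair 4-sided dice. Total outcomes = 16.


Total outcomes = 4×4 = 16
Favorable (sum ≥ 8): 1
P = 1/16 = 0.0625

P = 0.0625


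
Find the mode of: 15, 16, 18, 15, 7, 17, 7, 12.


Frequencies: 7:2, 12:1, 15:2, 16:1, 17:1, 18:1
Max frequency = 2
Mode = 7, 15

Mode = 7, 15


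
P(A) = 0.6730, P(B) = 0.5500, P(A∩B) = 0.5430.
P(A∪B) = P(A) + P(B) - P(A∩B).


P(A∪B) = 0.6730 + 0.5500 - 0.5430
= 1.2230 - 0.5430
= 0.6800

P(A∪B) = 0.6800


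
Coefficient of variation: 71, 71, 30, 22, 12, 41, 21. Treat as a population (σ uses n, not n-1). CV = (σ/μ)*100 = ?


Mean = 38.2857
SD = 22.2692
CV = (22.2692/38.2857)*100 = 58.1659%

CV = 58.1659%


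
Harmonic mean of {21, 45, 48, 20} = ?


Sum of reciprocals = 1/21 + 1/45 + 1/48 + 1/20 = 0.140675
HM = 4/0.140675 = 28.4344

HM = 28.4344


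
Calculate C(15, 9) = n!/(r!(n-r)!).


C(15,9) = 15!/(9! × 6!)
= 1307674368000/(362880 × 720)
= 5005

C(15,9) = 5005


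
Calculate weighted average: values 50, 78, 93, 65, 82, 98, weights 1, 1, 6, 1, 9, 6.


Numerator = 50*1 + 78*1 + 93*6 + 65*1 + 82*9 + 98*6 = 2077
Denominator = 1 + 1 + 6 + 1 + 9 + 6 = 24
WM = 2077/24 = 86.5417

WM = 86.5417


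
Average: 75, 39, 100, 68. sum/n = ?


Sum = 75 + 39 + 100 + 68 = 282
n = 4
Mean = 282/4 = 70.5000

Mean = 70.5000


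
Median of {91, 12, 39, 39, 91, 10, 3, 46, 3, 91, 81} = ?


Sorted: 3, 3, 10, 12, 39, 39, 46, 81, 91, 91, 91
n = 11 (odd)
Middle value = 39

Median = 39


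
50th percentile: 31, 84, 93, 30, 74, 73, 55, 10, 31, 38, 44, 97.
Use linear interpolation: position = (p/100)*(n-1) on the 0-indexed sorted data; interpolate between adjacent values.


Sorted: 10, 30, 31, 31, 38, 44, 55, 73, 74, 84, 93, 97
n = 12
Index = 50/100 * 11 = 5.5000
Lower = data[5] = 44, Upper = data[6] = 55
P50 = 44 + 0.5000*(11) = 49.5000

P50 = 49.5000


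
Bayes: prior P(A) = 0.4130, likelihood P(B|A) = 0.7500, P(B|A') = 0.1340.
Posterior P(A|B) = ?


P(B) = P(B|A)*P(A) + P(B|A')*P(A')
= 0.7500*0.4130 + 0.1340*0.5870
= 0.309750 + 0.078658 = 0.388408
P(A|B) = 0.309750/0.388408 = 0.7975

P(A|B) = 0.7975


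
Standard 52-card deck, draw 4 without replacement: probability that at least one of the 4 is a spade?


P(at least one) = 1 - P(none)
P(none) = (39/52) × (38/51) × (37/50) × (36/49) = 0.303818
P(at least one) = 1 - 0.303818 = 0.6962

P = 0.6962


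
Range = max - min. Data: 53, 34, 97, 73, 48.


Max = 97, Min = 34
Range = 97 - 34 = 63

Range = 63


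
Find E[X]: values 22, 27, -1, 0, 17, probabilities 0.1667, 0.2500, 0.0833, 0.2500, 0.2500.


E[X] = 22*0.1667 + 27*0.2500 - 1*0.0833 + 0*0.2500 + 17*0.2500
= 3.6674 + 6.7500 - 0.0833 + 0 + 4.2500
= 14.5841

E[X] = 14.5841


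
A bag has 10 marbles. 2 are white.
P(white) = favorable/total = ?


P = 2/10 = 0.2000

P = 0.2000


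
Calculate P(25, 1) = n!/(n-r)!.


P(25,1) = 25!/24!
= 15511210043330985984000000/620448401733239439360000
= 25

P(25,1) = 25


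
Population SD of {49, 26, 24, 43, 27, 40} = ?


Mean = 34.8333
Variance = 91.8056
SD = sqrt(91.8056) = 9.5815

SD = 9.5815


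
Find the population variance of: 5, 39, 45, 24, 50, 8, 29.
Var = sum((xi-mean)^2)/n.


Mean = 28.5714
Squared deviations: 555.6122, 108.7551, 269.8980, 20.8980, 459.1837, 423.1837, 0.1837
Sum = 1837.7143
Variance = 1837.7143/7 = 262.5306

Variance = 262.5306


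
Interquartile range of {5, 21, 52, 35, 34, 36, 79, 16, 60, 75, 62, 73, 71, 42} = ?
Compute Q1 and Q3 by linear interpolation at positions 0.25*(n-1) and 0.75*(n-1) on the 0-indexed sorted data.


Sorted: 5, 16, 21, 34, 35, 36, 42, 52, 60, 62, 71, 73, 75, 79
Q1 (25th %ile) = 34.2500
Q3 (75th %ile) = 68.7500
IQR = 68.7500 - 34.2500 = 34.5000

IQR = 34.5000


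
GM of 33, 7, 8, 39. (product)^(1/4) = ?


Product = 33 × 7 × 8 × 39 = 72072
GM = 72072^(1/4) = 16.3848

GM = 16.3848


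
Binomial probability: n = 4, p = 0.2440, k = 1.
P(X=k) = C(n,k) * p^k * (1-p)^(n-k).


C(4,1) = 4
p^1 = 0.244000
(1-p)^3 = 0.432081
P = 4 * 0.244000 * 0.432081 = 0.4217

P(X=1) = 0.4217


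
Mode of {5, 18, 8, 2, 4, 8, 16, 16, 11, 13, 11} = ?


Frequencies: 2:1, 4:1, 5:1, 8:2, 11:2, 13:1, 16:2, 18:1
Max frequency = 2
Mode = 8, 11, 16

Mode = 8, 11, 16


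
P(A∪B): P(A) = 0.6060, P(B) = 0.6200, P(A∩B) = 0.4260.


P(A∪B) = 0.6060 + 0.6200 - 0.4260
= 1.2260 - 0.4260
= 0.8000

P(A∪B) = 0.8000


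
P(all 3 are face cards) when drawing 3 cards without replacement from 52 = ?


P(all face cards) = (12/52) × (11/51) × (10/50)
= 0.0100

P = 0.0100


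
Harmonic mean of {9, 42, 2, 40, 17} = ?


Sum of reciprocals = 1/9 + 1/42 + 1/2 + 1/40 + 1/17 = 0.718744
HM = 5/0.718744 = 6.9566

HM = 6.9566


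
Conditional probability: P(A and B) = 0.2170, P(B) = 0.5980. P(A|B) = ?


P(A|B) = 0.2170/0.5980 = 0.3629

P(A|B) = 0.3629


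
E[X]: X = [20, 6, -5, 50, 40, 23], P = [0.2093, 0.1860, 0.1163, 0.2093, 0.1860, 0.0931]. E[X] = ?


E[X] = 20*0.2093 + 6*0.1860 - 5*0.1163 + 50*0.2093 + 40*0.1860 + 23*0.0931
= 4.1860 + 1.1160 - 0.5815 + 10.4650 + 7.4400 + 2.1413
= 24.7668

E[X] = 24.7668


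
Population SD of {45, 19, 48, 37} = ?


Mean = 37.2500
Variance = 127.1875
SD = sqrt(127.1875) = 11.2777

SD = 11.2777


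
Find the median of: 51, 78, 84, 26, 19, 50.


Sorted: 19, 26, 50, 51, 78, 84
n = 6 (even)
Middle values: 50 and 51
Median = (50+51)/2 = 50.5000

Median = 50.5000


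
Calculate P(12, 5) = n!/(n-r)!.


P(12,5) = 12!/7!
= 479001600/5040
= 95040

P(12,5) = 95040


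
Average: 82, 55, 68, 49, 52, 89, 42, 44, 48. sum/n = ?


Sum = 82 + 55 + 68 + 49 + 52 + 89 + 42 + 44 + 48 = 529
n = 9
Mean = 529/9 = 58.7778

Mean = 58.7778


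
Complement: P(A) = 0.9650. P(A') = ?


P(not A) = 1 - 0.9650 = 0.0350

P(not A) = 0.0350


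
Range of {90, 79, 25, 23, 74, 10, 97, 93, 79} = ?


Max = 97, Min = 10
Range = 97 - 10 = 87

Range = 87


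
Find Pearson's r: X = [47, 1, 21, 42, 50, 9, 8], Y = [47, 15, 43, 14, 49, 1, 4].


Mean X = 25.4286, Mean Y = 24.7143
SD X = 19.025225, SD Y = 19.351739
Cov = 258.122449
r = 258.122449/(19.025225*19.351739) = 0.7011

r = 0.7011


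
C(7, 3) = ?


C(7,3) = 7!/(3! × 4!)
= 5040/(6 × 24)
= 35

C(7,3) = 35


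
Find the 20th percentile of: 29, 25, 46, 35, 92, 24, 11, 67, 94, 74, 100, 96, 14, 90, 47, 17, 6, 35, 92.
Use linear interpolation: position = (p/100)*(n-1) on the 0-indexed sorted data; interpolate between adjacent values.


Sorted: 6, 11, 14, 17, 24, 25, 29, 35, 35, 46, 47, 67, 74, 90, 92, 92, 94, 96, 100
n = 19
Index = 20/100 * 18 = 3.6000
Lower = data[3] = 17, Upper = data[4] = 24
P20 = 17 + 0.6000*(7) = 21.2000

P20 = 21.2000


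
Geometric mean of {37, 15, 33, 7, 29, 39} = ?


Product = 37 × 15 × 33 × 7 × 29 × 39 = 144999855
GM = 144999855^(1/6) = 22.9207

GM = 22.9207


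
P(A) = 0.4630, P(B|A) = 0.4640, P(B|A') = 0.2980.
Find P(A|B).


P(B) = P(B|A)*P(A) + P(B|A')*P(A')
= 0.4640*0.4630 + 0.2980*0.5370
= 0.214832 + 0.160026 = 0.374858
P(A|B) = 0.214832/0.374858 = 0.5731

P(A|B) = 0.5731


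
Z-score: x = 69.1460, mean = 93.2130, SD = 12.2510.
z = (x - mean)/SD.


z = (69.1460 - 93.2130)/12.2510
= -24.0670/12.2510
= -1.9645

z = -1.9645


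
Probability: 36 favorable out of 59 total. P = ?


P = 36/59 = 0.6102

P = 0.6102


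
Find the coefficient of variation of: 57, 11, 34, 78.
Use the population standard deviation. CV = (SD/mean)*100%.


Mean = 45.0000
SD = 25.0500
CV = (25.0500/45.0000)*100 = 55.6666%

CV = 55.6666%


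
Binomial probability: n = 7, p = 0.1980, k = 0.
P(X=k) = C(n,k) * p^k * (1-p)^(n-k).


C(7,0) = 1
p^0 = 1.000000
(1-p)^7 = 0.213413
P = 1 * 1.000000 * 0.213413 = 0.2134

P(X=0) = 0.2134


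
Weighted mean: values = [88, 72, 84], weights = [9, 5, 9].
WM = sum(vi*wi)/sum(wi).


Numerator = 88*9 + 72*5 + 84*9 = 1908
Denominator = 9 + 5 + 9 = 23
WM = 1908/23 = 82.9565

WM = 82.9565


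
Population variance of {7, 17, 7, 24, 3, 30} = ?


Mean = 14.6667
Squared deviations: 58.7778, 5.4444, 58.7778, 87.1111, 136.1111, 235.1111
Sum = 581.3333
Variance = 581.3333/6 = 96.8889

Variance = 96.8889


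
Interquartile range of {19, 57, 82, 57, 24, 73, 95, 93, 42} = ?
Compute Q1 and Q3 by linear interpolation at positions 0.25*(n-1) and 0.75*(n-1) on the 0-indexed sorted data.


Sorted: 19, 24, 42, 57, 57, 73, 82, 93, 95
Q1 (25th %ile) = 42.0000
Q3 (75th %ile) = 82.0000
IQR = 82.0000 - 42.0000 = 40.0000

IQR = 40.0000


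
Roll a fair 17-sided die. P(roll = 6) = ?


Favorable outcomes (roll = 6): 1
Total outcomes = 17
P = 1/17 = 0.0588

P = 0.0588


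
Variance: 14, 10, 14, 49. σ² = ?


Mean = 21.7500
Squared deviations: 60.0625, 138.0625, 60.0625, 742.5625
Sum = 1000.7500
Variance = 1000.7500/4 = 250.1875

Variance = 250.1875


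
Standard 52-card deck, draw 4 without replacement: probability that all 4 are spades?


P(all spades) = (13/52) × (12/51) × (11/50) × (10/49)
= 0.0026

P = 0.0026


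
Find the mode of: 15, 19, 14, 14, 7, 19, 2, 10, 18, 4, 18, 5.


Frequencies: 2:1, 4:1, 5:1, 7:1, 10:1, 14:2, 15:1, 18:2, 19:2
Max frequency = 2
Mode = 14, 18, 19

Mode = 14, 18, 19


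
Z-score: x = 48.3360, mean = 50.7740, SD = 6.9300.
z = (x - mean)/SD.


z = (48.3360 - 50.7740)/6.9300
= -2.4380/6.9300
= -0.3518

z = -0.3518


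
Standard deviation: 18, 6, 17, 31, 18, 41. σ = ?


Mean = 21.8333
Variance = 125.8056
SD = sqrt(125.8056) = 11.2163

SD = 11.2163


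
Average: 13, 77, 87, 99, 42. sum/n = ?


Sum = 13 + 77 + 87 + 99 + 42 = 318
n = 5
Mean = 318/5 = 63.6000

Mean = 63.6000


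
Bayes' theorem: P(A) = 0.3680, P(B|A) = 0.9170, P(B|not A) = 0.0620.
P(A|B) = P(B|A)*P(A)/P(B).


P(B) = P(B|A)*P(A) + P(B|A')*P(A')
= 0.9170*0.3680 + 0.0620*0.6320
= 0.337456 + 0.039184 = 0.376640
P(A|B) = 0.337456/0.376640 = 0.8960

P(A|B) = 0.8960


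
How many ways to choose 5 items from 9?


C(9,5) = 9!/(5! × 4!)
= 362880/(120 × 24)
= 126

C(9,5) = 126


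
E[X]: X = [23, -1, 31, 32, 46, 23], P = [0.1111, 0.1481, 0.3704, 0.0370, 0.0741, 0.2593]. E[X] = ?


E[X] = 23*0.1111 - 1*0.1481 + 31*0.3704 + 32*0.0370 + 46*0.0741 + 23*0.2593
= 2.5553 - 0.1481 + 11.4824 + 1.1840 + 3.4086 + 5.9639
= 24.4461

E[X] = 24.4461


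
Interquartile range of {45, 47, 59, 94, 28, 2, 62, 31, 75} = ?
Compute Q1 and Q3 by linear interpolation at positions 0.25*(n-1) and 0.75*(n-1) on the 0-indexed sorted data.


Sorted: 2, 28, 31, 45, 47, 59, 62, 75, 94
Q1 (25th %ile) = 31.0000
Q3 (75th %ile) = 62.0000
IQR = 62.0000 - 31.0000 = 31.0000

IQR = 31.0000
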